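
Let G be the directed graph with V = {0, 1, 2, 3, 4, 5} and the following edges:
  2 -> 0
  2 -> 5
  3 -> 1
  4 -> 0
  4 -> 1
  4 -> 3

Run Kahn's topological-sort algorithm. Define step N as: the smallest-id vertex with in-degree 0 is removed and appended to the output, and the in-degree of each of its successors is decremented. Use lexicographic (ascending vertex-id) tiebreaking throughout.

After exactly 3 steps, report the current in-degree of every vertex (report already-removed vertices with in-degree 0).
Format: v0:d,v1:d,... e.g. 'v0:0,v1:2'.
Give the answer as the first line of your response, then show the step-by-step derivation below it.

v0:0,v1:1,v2:0,v3:0,v4:0,v5:0

step 1: output 2; order=[2]; indeg=(1,2,0,1,0,0)
step 2: output 4; order=[2,4]; indeg=(0,1,0,0,0,0)
step 3: output 0; order=[2,4,0]; indeg=(0,1,0,0,0,0)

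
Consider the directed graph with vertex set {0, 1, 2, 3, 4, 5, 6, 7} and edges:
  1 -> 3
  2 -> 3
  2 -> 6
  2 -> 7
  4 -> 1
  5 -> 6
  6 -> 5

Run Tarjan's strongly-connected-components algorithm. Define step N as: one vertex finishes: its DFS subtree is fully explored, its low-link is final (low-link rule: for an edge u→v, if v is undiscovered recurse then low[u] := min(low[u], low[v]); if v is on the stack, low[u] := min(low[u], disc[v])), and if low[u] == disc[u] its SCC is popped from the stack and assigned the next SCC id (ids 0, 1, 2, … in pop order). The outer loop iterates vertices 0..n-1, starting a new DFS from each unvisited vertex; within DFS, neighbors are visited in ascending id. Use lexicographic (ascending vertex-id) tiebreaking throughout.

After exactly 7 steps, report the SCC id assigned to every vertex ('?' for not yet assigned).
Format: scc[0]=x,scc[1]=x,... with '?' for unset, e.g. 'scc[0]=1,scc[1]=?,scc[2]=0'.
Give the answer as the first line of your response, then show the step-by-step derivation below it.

scc[0]=0,scc[1]=2,scc[2]=5,scc[3]=1,scc[4]=?,scc[5]=3,scc[6]=3,scc[7]=4

step 1: low=(low[0]=0,low[1]=?,low[2]=?,low[3]=?,low[4]=?,low[5]=?,low[6]=?,low[7]=?); scc=(scc[0]=0,scc[1]=?,scc[2]=?,scc[3]=?,scc[4]=?,scc[5]=?,scc[6]=?,scc[7]=?)
step 2: low=(low[0]=0,low[1]=1,low[2]=?,low[3]=2,low[4]=?,low[5]=?,low[6]=?,low[7]=?); scc=(scc[0]=0,scc[1]=?,scc[2]=?,scc[3]=1,scc[4]=?,scc[5]=?,scc[6]=?,scc[7]=?)
step 3: low=(low[0]=0,low[1]=1,low[2]=?,low[3]=2,low[4]=?,low[5]=?,low[6]=?,low[7]=?); scc=(scc[0]=0,scc[1]=2,scc[2]=?,scc[3]=1,scc[4]=?,scc[5]=?,scc[6]=?,scc[7]=?)
step 4: low=(low[0]=0,low[1]=1,low[2]=3,low[3]=2,low[4]=?,low[5]=4,low[6]=4,low[7]=?); scc=(scc[0]=0,scc[1]=2,scc[2]=?,scc[3]=1,scc[4]=?,scc[5]=?,scc[6]=?,scc[7]=?)
step 5: low=(low[0]=0,low[1]=1,low[2]=3,low[3]=2,low[4]=?,low[5]=4,low[6]=4,low[7]=?); scc=(scc[0]=0,scc[1]=2,scc[2]=?,scc[3]=1,scc[4]=?,scc[5]=3,scc[6]=3,scc[7]=?)
step 6: low=(low[0]=0,low[1]=1,low[2]=3,low[3]=2,low[4]=?,low[5]=4,low[6]=4,low[7]=6); scc=(scc[0]=0,scc[1]=2,scc[2]=?,scc[3]=1,scc[4]=?,scc[5]=3,scc[6]=3,scc[7]=4)
step 7: low=(low[0]=0,low[1]=1,low[2]=3,low[3]=2,low[4]=?,low[5]=4,low[6]=4,low[7]=6); scc=(scc[0]=0,scc[1]=2,scc[2]=5,scc[3]=1,scc[4]=?,scc[5]=3,scc[6]=3,scc[7]=4)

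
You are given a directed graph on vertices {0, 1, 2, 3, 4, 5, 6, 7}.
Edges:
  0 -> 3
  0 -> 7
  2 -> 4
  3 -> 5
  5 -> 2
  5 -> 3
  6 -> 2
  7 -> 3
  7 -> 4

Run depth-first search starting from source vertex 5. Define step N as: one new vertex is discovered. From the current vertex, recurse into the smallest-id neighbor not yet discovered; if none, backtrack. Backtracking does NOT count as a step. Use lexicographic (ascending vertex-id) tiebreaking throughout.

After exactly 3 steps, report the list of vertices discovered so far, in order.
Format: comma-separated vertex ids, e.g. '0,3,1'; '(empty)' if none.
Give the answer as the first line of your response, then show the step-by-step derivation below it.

5,2,4

step 1: discover 5; path=5; order=5
step 2: discover 2; path=5>2; order=5,2
step 3: discover 4; path=5>2>4; order=5,2,4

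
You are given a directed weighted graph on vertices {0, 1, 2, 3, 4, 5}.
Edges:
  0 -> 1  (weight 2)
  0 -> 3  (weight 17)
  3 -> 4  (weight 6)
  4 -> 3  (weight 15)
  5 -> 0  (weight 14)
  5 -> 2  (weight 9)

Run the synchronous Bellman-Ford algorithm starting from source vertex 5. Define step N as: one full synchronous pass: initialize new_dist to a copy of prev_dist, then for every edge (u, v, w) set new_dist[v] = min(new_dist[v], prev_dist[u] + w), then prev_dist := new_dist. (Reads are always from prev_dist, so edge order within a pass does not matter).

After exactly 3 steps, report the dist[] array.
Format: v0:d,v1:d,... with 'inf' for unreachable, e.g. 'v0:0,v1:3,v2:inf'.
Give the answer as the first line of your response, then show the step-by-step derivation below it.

v0:14,v1:16,v2:9,v3:31,v4:37,v5:0

step 1: dist = v0:14,v1:inf,v2:9,v3:inf,v4:inf,v5:0
step 2: dist = v0:14,v1:16,v2:9,v3:31,v4:inf,v5:0
step 3: dist = v0:14,v1:16,v2:9,v3:31,v4:37,v5:0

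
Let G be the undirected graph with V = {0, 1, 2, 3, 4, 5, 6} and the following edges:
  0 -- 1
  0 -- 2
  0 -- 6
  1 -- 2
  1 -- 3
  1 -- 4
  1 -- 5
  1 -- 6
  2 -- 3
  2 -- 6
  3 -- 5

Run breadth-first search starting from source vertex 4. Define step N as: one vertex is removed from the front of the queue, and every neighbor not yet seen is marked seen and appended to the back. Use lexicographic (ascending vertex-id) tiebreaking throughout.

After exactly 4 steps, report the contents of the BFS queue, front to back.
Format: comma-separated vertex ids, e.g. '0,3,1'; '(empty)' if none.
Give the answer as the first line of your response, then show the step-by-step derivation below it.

3,5,6

step 1: dequeue 4; queue=[1]; order=4
step 2: dequeue 1; queue=[0,2,3,5,6]; order=4,1
step 3: dequeue 0; queue=[2,3,5,6]; order=4,1,0
step 4: dequeue 2; queue=[3,5,6]; order=4,1,0,2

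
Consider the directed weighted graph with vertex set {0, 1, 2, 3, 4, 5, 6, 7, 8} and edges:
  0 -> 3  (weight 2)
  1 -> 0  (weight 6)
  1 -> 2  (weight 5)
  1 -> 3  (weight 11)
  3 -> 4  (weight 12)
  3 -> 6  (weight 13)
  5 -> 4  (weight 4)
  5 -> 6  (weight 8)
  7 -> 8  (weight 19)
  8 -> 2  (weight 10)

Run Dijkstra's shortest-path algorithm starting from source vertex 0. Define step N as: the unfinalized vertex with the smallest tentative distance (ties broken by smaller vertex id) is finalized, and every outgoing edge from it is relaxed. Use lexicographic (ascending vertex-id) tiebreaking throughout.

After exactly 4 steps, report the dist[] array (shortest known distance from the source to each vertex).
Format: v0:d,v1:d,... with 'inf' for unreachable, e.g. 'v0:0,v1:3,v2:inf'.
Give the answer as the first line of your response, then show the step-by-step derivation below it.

v0:0,v1:inf,v2:inf,v3:2,v4:14,v5:inf,v6:15,v7:inf,v8:inf

step 1: dist = v0:0,v1:inf,v2:inf,v3:2,v4:inf,v5:inf,v6:inf,v7:inf,v8:inf
step 2: dist = v0:0,v1:inf,v2:inf,v3:2,v4:14,v5:inf,v6:15,v7:inf,v8:inf
step 3: dist = v0:0,v1:inf,v2:inf,v3:2,v4:14,v5:inf,v6:15,v7:inf,v8:inf
step 4: dist = v0:0,v1:inf,v2:inf,v3:2,v4:14,v5:inf,v6:15,v7:inf,v8:inf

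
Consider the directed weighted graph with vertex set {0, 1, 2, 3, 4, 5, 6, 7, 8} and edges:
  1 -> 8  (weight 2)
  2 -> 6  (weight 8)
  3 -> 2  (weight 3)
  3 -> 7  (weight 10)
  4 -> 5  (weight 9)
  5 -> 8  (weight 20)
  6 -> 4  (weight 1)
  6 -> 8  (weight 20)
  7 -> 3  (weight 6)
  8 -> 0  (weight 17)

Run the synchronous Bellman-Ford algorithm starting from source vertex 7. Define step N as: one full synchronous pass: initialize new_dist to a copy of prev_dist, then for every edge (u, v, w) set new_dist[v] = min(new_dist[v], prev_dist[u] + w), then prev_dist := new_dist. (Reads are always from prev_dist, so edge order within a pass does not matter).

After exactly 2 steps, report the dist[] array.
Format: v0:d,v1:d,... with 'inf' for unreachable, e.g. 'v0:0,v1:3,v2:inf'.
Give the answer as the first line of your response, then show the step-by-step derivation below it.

v0:inf,v1:inf,v2:9,v3:6,v4:inf,v5:inf,v6:inf,v7:0,v8:inf

step 1: dist = v0:inf,v1:inf,v2:inf,v3:6,v4:inf,v5:inf,v6:inf,v7:0,v8:inf
step 2: dist = v0:inf,v1:inf,v2:9,v3:6,v4:inf,v5:inf,v6:inf,v7:0,v8:inf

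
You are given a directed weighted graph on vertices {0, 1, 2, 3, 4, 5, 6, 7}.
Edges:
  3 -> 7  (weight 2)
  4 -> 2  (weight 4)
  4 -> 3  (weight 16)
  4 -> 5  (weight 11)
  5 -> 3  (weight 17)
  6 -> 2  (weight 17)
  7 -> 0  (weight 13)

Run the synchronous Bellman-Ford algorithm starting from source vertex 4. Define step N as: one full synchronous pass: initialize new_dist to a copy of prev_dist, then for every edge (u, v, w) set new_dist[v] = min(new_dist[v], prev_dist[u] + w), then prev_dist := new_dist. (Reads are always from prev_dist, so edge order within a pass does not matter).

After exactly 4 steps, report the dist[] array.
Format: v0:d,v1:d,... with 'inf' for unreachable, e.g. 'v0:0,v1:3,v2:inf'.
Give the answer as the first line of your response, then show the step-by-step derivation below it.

v0:31,v1:inf,v2:4,v3:16,v4:0,v5:11,v6:inf,v7:18

step 1: dist = v0:inf,v1:inf,v2:4,v3:16,v4:0,v5:11,v6:inf,v7:inf
step 2: dist = v0:inf,v1:inf,v2:4,v3:16,v4:0,v5:11,v6:inf,v7:18
step 3: dist = v0:31,v1:inf,v2:4,v3:16,v4:0,v5:11,v6:inf,v7:18
step 4: dist = v0:31,v1:inf,v2:4,v3:16,v4:0,v5:11,v6:inf,v7:18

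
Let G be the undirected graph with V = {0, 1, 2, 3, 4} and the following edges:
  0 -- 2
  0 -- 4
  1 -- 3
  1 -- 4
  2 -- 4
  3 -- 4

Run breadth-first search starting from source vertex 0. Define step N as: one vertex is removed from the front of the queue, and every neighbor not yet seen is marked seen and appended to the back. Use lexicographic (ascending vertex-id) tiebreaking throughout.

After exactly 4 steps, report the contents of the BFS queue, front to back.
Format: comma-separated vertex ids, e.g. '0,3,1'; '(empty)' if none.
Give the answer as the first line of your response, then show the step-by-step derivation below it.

3

step 1: dequeue 0; queue=[2,4]; order=0
step 2: dequeue 2; queue=[4]; order=0,2
step 3: dequeue 4; queue=[1,3]; order=0,2,4
step 4: dequeue 1; queue=[3]; order=0,2,4,1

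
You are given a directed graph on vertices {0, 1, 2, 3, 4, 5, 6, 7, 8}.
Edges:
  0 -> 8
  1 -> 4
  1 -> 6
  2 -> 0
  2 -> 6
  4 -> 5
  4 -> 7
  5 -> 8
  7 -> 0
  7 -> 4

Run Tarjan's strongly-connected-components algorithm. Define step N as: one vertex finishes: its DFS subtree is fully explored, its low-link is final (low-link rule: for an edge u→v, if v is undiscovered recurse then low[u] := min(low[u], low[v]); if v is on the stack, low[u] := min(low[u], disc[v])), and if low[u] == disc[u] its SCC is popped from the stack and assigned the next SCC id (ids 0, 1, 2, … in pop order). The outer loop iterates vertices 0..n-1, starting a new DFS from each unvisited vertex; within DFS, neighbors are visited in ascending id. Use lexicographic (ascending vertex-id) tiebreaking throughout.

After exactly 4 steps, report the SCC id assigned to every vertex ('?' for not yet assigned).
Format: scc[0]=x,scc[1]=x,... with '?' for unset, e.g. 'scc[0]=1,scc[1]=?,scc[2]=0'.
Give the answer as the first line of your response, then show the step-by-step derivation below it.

scc[0]=1,scc[1]=?,scc[2]=?,scc[3]=?,scc[4]=?,scc[5]=2,scc[6]=?,scc[7]=?,scc[8]=0

step 1: low=(low[0]=0,low[1]=?,low[2]=?,low[3]=?,low[4]=?,low[5]=?,low[6]=?,low[7]=?,low[8]=1); scc=(scc[0]=?,scc[1]=?,scc[2]=?,scc[3]=?,scc[4]=?,scc[5]=?,scc[6]=?,scc[7]=?,scc[8]=0)
step 2: low=(low[0]=0,low[1]=?,low[2]=?,low[3]=?,low[4]=?,low[5]=?,low[6]=?,low[7]=?,low[8]=1); scc=(scc[0]=1,scc[1]=?,scc[2]=?,scc[3]=?,scc[4]=?,scc[5]=?,scc[6]=?,scc[7]=?,scc[8]=0)
step 3: low=(low[0]=0,low[1]=2,low[2]=?,low[3]=?,low[4]=3,low[5]=4,low[6]=?,low[7]=?,low[8]=1); scc=(scc[0]=1,scc[1]=?,scc[2]=?,scc[3]=?,scc[4]=?,scc[5]=2,scc[6]=?,scc[7]=?,scc[8]=0)
step 4: low=(low[0]=0,low[1]=2,low[2]=?,low[3]=?,low[4]=3,low[5]=4,low[6]=?,low[7]=3,low[8]=1); scc=(scc[0]=1,scc[1]=?,scc[2]=?,scc[3]=?,scc[4]=?,scc[5]=2,scc[6]=?,scc[7]=?,scc[8]=0)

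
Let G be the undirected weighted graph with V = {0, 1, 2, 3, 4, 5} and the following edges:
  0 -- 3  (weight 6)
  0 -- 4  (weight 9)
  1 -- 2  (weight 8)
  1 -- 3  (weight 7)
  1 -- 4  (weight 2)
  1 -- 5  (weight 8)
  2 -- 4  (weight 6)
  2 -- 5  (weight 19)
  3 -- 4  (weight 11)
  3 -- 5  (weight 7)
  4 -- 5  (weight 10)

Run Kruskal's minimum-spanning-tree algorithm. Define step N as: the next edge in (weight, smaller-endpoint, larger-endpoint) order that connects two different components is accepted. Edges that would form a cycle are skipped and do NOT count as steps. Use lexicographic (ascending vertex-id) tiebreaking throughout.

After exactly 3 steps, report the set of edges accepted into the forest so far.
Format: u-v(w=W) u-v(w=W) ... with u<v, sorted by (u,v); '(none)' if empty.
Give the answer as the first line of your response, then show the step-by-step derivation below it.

0-3(w=6) 1-4(w=2) 2-4(w=6)

step 1: add edge 1-4 (w=2); MST = {1-4(w=2)}
step 2: add edge 0-3 (w=6); MST = {0-3(w=6) 1-4(w=2)}
step 3: add edge 2-4 (w=6); MST = {0-3(w=6) 1-4(w=2) 2-4(w=6)}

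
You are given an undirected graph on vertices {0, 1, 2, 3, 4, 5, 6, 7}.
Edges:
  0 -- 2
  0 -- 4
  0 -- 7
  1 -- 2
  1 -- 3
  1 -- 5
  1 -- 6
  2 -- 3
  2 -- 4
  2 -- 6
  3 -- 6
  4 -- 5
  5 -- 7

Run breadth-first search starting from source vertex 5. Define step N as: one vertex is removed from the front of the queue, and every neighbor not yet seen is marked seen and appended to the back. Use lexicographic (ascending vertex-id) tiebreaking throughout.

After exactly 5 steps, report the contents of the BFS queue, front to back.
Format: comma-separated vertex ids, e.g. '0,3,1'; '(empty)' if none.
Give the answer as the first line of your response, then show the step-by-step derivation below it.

3,6,0

step 1: dequeue 5; queue=[1,4,7]; order=5
step 2: dequeue 1; queue=[4,7,2,3,6]; order=5,1
step 3: dequeue 4; queue=[7,2,3,6,0]; order=5,1,4
step 4: dequeue 7; queue=[2,3,6,0]; order=5,1,4,7
step 5: dequeue 2; queue=[3,6,0]; order=5,1,4,7,2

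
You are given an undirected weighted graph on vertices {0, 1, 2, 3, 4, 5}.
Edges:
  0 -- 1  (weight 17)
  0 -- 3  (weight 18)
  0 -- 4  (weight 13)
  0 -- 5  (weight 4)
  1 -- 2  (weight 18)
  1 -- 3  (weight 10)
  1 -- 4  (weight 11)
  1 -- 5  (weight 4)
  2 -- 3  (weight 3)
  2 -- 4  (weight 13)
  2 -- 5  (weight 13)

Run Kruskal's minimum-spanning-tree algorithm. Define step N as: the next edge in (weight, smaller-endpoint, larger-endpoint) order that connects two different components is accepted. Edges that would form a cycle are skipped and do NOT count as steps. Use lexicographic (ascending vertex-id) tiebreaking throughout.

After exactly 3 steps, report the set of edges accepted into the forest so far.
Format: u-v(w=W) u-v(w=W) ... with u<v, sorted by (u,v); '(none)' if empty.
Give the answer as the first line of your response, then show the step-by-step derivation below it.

0-5(w=4) 1-5(w=4) 2-3(w=3)

step 1: add edge 2-3 (w=3); MST = {2-3(w=3)}
step 2: add edge 0-5 (w=4); MST = {0-5(w=4) 2-3(w=3)}
step 3: add edge 1-5 (w=4); MST = {0-5(w=4) 1-5(w=4) 2-3(w=3)}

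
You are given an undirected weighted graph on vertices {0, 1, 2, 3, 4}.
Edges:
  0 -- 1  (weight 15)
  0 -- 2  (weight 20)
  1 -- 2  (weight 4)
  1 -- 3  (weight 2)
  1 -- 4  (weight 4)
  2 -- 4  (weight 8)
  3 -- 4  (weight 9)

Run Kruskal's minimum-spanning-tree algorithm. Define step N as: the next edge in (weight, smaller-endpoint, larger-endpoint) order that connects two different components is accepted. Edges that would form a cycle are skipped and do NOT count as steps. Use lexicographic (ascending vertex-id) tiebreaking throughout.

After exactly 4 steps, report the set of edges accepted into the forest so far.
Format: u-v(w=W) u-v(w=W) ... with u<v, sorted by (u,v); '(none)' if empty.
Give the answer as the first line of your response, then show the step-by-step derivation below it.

0-1(w=15) 1-2(w=4) 1-3(w=2) 1-4(w=4)

step 1: add edge 1-3 (w=2); MST = {1-3(w=2)}
step 2: add edge 1-2 (w=4); MST = {1-2(w=4) 1-3(w=2)}
step 3: add edge 1-4 (w=4); MST = {1-2(w=4) 1-3(w=2) 1-4(w=4)}
step 4: add edge 0-1 (w=15); MST = {0-1(w=15) 1-2(w=4) 1-3(w=2) 1-4(w=4)}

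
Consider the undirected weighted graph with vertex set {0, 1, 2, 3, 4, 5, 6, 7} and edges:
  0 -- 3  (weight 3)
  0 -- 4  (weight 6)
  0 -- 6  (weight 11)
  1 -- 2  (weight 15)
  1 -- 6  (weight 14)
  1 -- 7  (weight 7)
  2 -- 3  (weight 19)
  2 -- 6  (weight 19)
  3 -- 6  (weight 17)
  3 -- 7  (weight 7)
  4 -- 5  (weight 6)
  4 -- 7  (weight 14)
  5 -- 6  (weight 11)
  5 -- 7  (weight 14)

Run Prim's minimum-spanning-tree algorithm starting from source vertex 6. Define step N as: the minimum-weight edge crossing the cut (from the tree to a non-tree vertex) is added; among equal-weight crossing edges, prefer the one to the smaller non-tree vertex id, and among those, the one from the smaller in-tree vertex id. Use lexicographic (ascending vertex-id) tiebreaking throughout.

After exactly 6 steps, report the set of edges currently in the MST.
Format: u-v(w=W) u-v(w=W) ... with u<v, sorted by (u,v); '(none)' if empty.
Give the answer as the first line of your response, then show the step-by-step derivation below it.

0-3(w=3) 0-4(w=6) 0-6(w=11) 1-7(w=7) 3-7(w=7) 4-5(w=6)

step 1: add edge 0-6 (w=11); MST = {0-6(w=11)}
step 2: add edge 0-3 (w=3); MST = {0-3(w=3) 0-6(w=11)}
step 3: add edge 0-4 (w=6); MST = {0-3(w=3) 0-4(w=6) 0-6(w=11)}
step 4: add edge 4-5 (w=6); MST = {0-3(w=3) 0-4(w=6) 0-6(w=11) 4-5(w=6)}
step 5: add edge 3-7 (w=7); MST = {0-3(w=3) 0-4(w=6) 0-6(w=11) 3-7(w=7) 4-5(w=6)}
step 6: add edge 1-7 (w=7); MST = {0-3(w=3) 0-4(w=6) 0-6(w=11) 1-7(w=7) 3-7(w=7) 4-5(w=6)}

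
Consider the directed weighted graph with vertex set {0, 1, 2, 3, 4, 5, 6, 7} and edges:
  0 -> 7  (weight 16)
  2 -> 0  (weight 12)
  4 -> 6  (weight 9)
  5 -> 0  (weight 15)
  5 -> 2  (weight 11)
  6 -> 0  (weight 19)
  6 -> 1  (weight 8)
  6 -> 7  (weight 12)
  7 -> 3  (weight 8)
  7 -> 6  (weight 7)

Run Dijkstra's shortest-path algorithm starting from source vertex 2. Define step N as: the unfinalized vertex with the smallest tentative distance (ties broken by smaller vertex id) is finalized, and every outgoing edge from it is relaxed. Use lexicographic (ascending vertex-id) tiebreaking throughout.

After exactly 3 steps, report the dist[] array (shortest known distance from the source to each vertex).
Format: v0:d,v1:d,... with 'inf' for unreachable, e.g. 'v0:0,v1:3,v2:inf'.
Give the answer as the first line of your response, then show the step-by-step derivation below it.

v0:12,v1:inf,v2:0,v3:36,v4:inf,v5:inf,v6:35,v7:28

step 1: dist = v0:12,v1:inf,v2:0,v3:inf,v4:inf,v5:inf,v6:inf,v7:inf
step 2: dist = v0:12,v1:inf,v2:0,v3:inf,v4:inf,v5:inf,v6:inf,v7:28
step 3: dist = v0:12,v1:inf,v2:0,v3:36,v4:inf,v5:inf,v6:35,v7:28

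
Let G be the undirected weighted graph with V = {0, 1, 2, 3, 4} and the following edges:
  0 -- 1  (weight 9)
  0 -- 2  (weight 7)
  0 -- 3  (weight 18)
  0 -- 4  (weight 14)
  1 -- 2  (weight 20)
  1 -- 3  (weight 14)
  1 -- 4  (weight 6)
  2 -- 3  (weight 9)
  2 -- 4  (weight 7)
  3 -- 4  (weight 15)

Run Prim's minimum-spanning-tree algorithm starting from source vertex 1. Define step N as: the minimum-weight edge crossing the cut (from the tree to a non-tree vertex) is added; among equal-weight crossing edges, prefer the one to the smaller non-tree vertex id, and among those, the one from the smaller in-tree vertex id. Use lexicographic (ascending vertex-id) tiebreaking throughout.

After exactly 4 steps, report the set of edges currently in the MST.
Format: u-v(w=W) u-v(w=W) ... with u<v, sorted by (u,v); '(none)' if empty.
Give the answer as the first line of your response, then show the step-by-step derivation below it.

0-2(w=7) 1-4(w=6) 2-3(w=9) 2-4(w=7)

step 1: add edge 1-4 (w=6); MST = {1-4(w=6)}
step 2: add edge 2-4 (w=7); MST = {1-4(w=6) 2-4(w=7)}
step 3: add edge 0-2 (w=7); MST = {0-2(w=7) 1-4(w=6) 2-4(w=7)}
step 4: add edge 2-3 (w=9); MST = {0-2(w=7) 1-4(w=6) 2-3(w=9) 2-4(w=7)}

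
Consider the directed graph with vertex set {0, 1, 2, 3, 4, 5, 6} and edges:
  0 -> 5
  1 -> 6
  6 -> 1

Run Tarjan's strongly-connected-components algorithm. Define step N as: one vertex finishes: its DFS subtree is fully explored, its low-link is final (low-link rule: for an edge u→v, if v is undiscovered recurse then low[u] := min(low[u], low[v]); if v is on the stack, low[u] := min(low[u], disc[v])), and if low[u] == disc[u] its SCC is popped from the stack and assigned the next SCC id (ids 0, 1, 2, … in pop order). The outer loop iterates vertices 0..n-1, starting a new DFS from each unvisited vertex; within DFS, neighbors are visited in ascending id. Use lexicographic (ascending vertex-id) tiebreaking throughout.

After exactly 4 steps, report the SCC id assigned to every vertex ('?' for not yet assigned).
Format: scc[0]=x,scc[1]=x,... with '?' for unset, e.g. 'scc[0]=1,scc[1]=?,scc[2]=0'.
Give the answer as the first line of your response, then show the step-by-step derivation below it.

scc[0]=1,scc[1]=2,scc[2]=?,scc[3]=?,scc[4]=?,scc[5]=0,scc[6]=2

step 1: low=(low[0]=0,low[1]=?,low[2]=?,low[3]=?,low[4]=?,low[5]=1,low[6]=?); scc=(scc[0]=?,scc[1]=?,scc[2]=?,scc[3]=?,scc[4]=?,scc[5]=0,scc[6]=?)
step 2: low=(low[0]=0,low[1]=?,low[2]=?,low[3]=?,low[4]=?,low[5]=1,low[6]=?); scc=(scc[0]=1,scc[1]=?,scc[2]=?,scc[3]=?,scc[4]=?,scc[5]=0,scc[6]=?)
step 3: low=(low[0]=0,low[1]=2,low[2]=?,low[3]=?,low[4]=?,low[5]=1,low[6]=2); scc=(scc[0]=1,scc[1]=?,scc[2]=?,scc[3]=?,scc[4]=?,scc[5]=0,scc[6]=?)
step 4: low=(low[0]=0,low[1]=2,low[2]=?,low[3]=?,low[4]=?,low[5]=1,low[6]=2); scc=(scc[0]=1,scc[1]=2,scc[2]=?,scc[3]=?,scc[4]=?,scc[5]=0,scc[6]=2)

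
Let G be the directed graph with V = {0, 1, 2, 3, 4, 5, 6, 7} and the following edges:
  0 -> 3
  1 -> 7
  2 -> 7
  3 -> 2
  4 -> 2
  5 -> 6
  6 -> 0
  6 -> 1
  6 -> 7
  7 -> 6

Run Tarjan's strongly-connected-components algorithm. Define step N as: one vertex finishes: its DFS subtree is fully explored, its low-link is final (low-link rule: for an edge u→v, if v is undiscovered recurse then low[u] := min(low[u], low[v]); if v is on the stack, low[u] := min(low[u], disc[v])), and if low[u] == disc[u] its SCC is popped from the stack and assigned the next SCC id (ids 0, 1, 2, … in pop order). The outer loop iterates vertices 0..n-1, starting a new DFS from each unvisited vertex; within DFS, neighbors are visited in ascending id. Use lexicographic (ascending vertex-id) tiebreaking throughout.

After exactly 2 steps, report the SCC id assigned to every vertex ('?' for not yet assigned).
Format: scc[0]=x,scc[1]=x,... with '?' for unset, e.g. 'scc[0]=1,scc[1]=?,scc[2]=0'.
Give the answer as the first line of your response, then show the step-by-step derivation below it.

scc[0]=?,scc[1]=?,scc[2]=?,scc[3]=?,scc[4]=?,scc[5]=?,scc[6]=?,scc[7]=?

step 1: low=(low[0]=0,low[1]=3,low[2]=2,low[3]=1,low[4]=?,low[5]=?,low[6]=0,low[7]=3); scc=(scc[0]=?,scc[1]=?,scc[2]=?,scc[3]=?,scc[4]=?,scc[5]=?,scc[6]=?,scc[7]=?)
step 2: low=(low[0]=0,low[1]=3,low[2]=2,low[3]=1,low[4]=?,low[5]=?,low[6]=0,low[7]=3); scc=(scc[0]=?,scc[1]=?,scc[2]=?,scc[3]=?,scc[4]=?,scc[5]=?,scc[6]=?,scc[7]=?)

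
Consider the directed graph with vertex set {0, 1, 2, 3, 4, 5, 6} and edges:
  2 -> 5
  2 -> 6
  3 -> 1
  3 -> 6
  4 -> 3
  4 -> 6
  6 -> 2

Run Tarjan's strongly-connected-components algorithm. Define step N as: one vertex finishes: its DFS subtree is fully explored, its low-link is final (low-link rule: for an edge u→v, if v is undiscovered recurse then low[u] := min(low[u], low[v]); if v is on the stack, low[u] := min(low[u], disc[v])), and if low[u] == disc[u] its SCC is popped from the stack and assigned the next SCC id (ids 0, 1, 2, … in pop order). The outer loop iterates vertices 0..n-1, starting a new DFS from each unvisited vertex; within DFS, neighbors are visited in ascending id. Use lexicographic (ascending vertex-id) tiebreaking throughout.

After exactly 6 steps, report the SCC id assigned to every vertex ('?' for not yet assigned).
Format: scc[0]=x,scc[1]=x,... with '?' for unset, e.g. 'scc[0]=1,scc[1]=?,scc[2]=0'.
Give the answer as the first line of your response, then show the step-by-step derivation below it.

scc[0]=0,scc[1]=1,scc[2]=3,scc[3]=4,scc[4]=?,scc[5]=2,scc[6]=3

step 1: low=(low[0]=0,low[1]=?,low[2]=?,low[3]=?,low[4]=?,low[5]=?,low[6]=?); scc=(scc[0]=0,scc[1]=?,scc[2]=?,scc[3]=?,scc[4]=?,scc[5]=?,scc[6]=?)
step 2: low=(low[0]=0,low[1]=1,low[2]=?,low[3]=?,low[4]=?,low[5]=?,low[6]=?); scc=(scc[0]=0,scc[1]=1,scc[2]=?,scc[3]=?,scc[4]=?,scc[5]=?,scc[6]=?)
step 3: low=(low[0]=0,low[1]=1,low[2]=2,low[3]=?,low[4]=?,low[5]=3,low[6]=?); scc=(scc[0]=0,scc[1]=1,scc[2]=?,scc[3]=?,scc[4]=?,scc[5]=2,scc[6]=?)
step 4: low=(low[0]=0,low[1]=1,low[2]=2,low[3]=?,low[4]=?,low[5]=3,low[6]=2); scc=(scc[0]=0,scc[1]=1,scc[2]=?,scc[3]=?,scc[4]=?,scc[5]=2,scc[6]=?)
step 5: low=(low[0]=0,low[1]=1,low[2]=2,low[3]=?,low[4]=?,low[5]=3,low[6]=2); scc=(scc[0]=0,scc[1]=1,scc[2]=3,scc[3]=?,scc[4]=?,scc[5]=2,scc[6]=3)
step 6: low=(low[0]=0,low[1]=1,low[2]=2,low[3]=5,low[4]=?,low[5]=3,low[6]=2); scc=(scc[0]=0,scc[1]=1,scc[2]=3,scc[3]=4,scc[4]=?,scc[5]=2,scc[6]=3)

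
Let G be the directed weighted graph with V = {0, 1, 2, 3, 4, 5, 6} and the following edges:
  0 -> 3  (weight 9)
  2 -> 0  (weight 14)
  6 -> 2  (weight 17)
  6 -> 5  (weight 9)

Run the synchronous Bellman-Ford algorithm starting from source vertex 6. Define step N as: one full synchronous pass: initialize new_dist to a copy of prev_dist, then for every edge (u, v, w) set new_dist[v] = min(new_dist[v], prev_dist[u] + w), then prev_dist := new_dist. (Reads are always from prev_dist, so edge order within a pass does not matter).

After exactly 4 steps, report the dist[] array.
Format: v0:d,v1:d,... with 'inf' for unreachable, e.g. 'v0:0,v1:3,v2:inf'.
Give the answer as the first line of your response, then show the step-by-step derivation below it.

v0:31,v1:inf,v2:17,v3:40,v4:inf,v5:9,v6:0

step 1: dist = v0:inf,v1:inf,v2:17,v3:inf,v4:inf,v5:9,v6:0
step 2: dist = v0:31,v1:inf,v2:17,v3:inf,v4:inf,v5:9,v6:0
step 3: dist = v0:31,v1:inf,v2:17,v3:40,v4:inf,v5:9,v6:0
step 4: dist = v0:31,v1:inf,v2:17,v3:40,v4:inf,v5:9,v6:0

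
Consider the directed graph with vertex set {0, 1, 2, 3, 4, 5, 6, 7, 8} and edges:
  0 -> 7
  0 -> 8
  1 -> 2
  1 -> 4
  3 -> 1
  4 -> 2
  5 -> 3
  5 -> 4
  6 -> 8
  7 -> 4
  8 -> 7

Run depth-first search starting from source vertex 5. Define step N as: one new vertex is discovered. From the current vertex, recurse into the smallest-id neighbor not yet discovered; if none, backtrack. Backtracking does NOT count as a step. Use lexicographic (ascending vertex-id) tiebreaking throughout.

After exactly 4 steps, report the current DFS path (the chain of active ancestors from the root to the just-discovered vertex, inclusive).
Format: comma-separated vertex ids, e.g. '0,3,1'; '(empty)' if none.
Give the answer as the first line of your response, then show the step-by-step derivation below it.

5,3,1,2

step 1: discover 5; path=5; order=5
step 2: discover 3; path=5>3; order=5,3
step 3: discover 1; path=5>3>1; order=5,3,1
step 4: discover 2; path=5>3>1>2; order=5,3,1,2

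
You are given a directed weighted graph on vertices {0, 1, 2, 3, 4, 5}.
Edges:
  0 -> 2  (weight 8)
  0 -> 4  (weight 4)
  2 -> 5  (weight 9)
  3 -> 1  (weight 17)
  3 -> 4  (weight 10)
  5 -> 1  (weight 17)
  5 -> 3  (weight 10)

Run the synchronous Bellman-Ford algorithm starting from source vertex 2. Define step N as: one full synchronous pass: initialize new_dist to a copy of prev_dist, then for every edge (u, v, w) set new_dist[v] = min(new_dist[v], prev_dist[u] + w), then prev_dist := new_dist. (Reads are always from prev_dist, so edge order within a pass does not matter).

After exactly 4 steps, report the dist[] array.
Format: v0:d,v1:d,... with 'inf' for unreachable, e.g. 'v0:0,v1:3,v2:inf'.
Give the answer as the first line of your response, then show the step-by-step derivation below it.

v0:inf,v1:26,v2:0,v3:19,v4:29,v5:9

step 1: dist = v0:inf,v1:inf,v2:0,v3:inf,v4:inf,v5:9
step 2: dist = v0:inf,v1:26,v2:0,v3:19,v4:inf,v5:9
step 3: dist = v0:inf,v1:26,v2:0,v3:19,v4:29,v5:9
step 4: dist = v0:inf,v1:26,v2:0,v3:19,v4:29,v5:9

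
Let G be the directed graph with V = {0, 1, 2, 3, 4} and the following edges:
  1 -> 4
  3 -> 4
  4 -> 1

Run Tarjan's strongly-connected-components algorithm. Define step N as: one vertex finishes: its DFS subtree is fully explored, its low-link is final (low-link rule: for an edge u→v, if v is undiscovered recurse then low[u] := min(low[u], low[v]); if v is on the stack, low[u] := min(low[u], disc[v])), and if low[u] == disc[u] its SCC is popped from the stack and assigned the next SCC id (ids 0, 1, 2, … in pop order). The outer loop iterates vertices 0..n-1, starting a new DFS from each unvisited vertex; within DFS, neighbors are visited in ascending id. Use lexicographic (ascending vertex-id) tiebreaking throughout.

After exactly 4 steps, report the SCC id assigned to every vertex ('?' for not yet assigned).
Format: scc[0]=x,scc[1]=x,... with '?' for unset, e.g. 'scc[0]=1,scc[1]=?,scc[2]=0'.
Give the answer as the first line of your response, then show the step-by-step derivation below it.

scc[0]=0,scc[1]=1,scc[2]=2,scc[3]=?,scc[4]=1

step 1: low=(low[0]=0,low[1]=?,low[2]=?,low[3]=?,low[4]=?); scc=(scc[0]=0,scc[1]=?,scc[2]=?,scc[3]=?,scc[4]=?)
step 2: low=(low[0]=0,low[1]=1,low[2]=?,low[3]=?,low[4]=1); scc=(scc[0]=0,scc[1]=?,scc[2]=?,scc[3]=?,scc[4]=?)
step 3: low=(low[0]=0,low[1]=1,low[2]=?,low[3]=?,low[4]=1); scc=(scc[0]=0,scc[1]=1,scc[2]=?,scc[3]=?,scc[4]=1)
step 4: low=(low[0]=0,low[1]=1,low[2]=3,low[3]=?,low[4]=1); scc=(scc[0]=0,scc[1]=1,scc[2]=2,scc[3]=?,scc[4]=1)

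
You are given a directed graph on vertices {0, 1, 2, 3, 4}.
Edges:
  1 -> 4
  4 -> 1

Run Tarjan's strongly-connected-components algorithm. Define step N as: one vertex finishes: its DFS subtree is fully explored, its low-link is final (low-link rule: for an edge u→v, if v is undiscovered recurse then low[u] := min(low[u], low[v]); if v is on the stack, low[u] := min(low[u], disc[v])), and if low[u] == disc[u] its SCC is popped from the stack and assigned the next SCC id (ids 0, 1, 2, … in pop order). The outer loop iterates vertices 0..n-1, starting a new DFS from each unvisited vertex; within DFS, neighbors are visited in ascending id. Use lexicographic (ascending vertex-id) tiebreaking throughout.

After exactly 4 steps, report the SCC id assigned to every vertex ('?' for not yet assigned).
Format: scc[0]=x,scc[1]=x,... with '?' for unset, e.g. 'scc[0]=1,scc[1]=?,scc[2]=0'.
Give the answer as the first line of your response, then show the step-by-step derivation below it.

scc[0]=0,scc[1]=1,scc[2]=2,scc[3]=?,scc[4]=1

step 1: low=(low[0]=0,low[1]=?,low[2]=?,low[3]=?,low[4]=?); scc=(scc[0]=0,scc[1]=?,scc[2]=?,scc[3]=?,scc[4]=?)
step 2: low=(low[0]=0,low[1]=1,low[2]=?,low[3]=?,low[4]=1); scc=(scc[0]=0,scc[1]=?,scc[2]=?,scc[3]=?,scc[4]=?)
step 3: low=(low[0]=0,low[1]=1,low[2]=?,low[3]=?,low[4]=1); scc=(scc[0]=0,scc[1]=1,scc[2]=?,scc[3]=?,scc[4]=1)
step 4: low=(low[0]=0,low[1]=1,low[2]=3,low[3]=?,low[4]=1); scc=(scc[0]=0,scc[1]=1,scc[2]=2,scc[3]=?,scc[4]=1)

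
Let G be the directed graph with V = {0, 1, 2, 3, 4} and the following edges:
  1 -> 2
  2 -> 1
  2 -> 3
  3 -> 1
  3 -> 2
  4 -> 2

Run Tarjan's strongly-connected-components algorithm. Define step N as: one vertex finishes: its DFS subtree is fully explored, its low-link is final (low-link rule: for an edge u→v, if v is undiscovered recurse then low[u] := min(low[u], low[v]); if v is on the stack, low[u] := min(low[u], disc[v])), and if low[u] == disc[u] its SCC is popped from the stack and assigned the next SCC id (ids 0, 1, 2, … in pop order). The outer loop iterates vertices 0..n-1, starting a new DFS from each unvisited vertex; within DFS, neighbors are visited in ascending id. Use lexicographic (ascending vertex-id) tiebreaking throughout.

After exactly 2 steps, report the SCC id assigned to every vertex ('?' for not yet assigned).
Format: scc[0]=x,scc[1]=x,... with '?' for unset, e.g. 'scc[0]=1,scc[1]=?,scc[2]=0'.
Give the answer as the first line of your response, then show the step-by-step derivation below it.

scc[0]=0,scc[1]=?,scc[2]=?,scc[3]=?,scc[4]=?

step 1: low=(low[0]=0,low[1]=?,low[2]=?,low[3]=?,low[4]=?); scc=(scc[0]=0,scc[1]=?,scc[2]=?,scc[3]=?,scc[4]=?)
step 2: low=(low[0]=0,low[1]=1,low[2]=1,low[3]=1,low[4]=?); scc=(scc[0]=0,scc[1]=?,scc[2]=?,scc[3]=?,scc[4]=?)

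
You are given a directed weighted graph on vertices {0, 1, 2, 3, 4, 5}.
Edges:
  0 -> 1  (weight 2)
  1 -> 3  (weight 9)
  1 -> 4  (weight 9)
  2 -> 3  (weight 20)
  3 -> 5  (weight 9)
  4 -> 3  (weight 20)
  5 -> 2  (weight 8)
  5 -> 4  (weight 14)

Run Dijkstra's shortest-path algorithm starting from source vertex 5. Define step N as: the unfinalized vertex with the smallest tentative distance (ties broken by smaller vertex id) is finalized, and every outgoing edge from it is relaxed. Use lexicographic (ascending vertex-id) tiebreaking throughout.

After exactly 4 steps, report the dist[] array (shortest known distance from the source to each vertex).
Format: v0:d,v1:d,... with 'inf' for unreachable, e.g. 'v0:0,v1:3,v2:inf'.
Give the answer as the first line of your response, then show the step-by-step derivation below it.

v0:inf,v1:inf,v2:8,v3:28,v4:14,v5:0

step 1: dist = v0:inf,v1:inf,v2:8,v3:inf,v4:14,v5:0
step 2: dist = v0:inf,v1:inf,v2:8,v3:28,v4:14,v5:0
step 3: dist = v0:inf,v1:inf,v2:8,v3:28,v4:14,v5:0
step 4: dist = v0:inf,v1:inf,v2:8,v3:28,v4:14,v5:0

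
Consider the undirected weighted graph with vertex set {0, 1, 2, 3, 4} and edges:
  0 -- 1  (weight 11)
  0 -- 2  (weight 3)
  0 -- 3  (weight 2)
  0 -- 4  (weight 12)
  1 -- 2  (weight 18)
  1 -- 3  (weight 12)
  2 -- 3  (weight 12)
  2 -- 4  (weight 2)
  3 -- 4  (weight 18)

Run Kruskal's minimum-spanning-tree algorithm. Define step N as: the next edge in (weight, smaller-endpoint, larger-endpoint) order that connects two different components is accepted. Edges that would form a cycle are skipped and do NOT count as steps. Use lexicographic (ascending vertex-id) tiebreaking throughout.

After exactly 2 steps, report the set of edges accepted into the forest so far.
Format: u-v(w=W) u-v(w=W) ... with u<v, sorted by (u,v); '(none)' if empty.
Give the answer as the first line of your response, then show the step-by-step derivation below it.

0-3(w=2) 2-4(w=2)

step 1: add edge 0-3 (w=2); MST = {0-3(w=2)}
step 2: add edge 2-4 (w=2); MST = {0-3(w=2) 2-4(w=2)}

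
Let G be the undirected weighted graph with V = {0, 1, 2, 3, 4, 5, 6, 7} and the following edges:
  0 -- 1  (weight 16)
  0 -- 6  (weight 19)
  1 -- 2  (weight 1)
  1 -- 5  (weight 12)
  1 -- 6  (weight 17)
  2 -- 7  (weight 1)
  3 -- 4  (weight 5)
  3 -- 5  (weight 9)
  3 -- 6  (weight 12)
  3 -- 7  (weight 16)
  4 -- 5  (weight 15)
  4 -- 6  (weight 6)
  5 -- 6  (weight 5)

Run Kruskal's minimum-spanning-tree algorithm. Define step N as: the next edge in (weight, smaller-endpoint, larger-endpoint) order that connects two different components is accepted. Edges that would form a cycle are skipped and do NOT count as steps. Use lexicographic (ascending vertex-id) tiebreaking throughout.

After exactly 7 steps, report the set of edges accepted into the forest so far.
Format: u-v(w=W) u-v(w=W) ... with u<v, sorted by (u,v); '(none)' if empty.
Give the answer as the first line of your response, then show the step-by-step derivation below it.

0-1(w=16) 1-2(w=1) 1-5(w=12) 2-7(w=1) 3-4(w=5) 4-6(w=6) 5-6(w=5)

step 1: add edge 1-2 (w=1); MST = {1-2(w=1)}
step 2: add edge 2-7 (w=1); MST = {1-2(w=1) 2-7(w=1)}
step 3: add edge 3-4 (w=5); MST = {1-2(w=1) 2-7(w=1) 3-4(w=5)}
step 4: add edge 5-6 (w=5); MST = {1-2(w=1) 2-7(w=1) 3-4(w=5) 5-6(w=5)}
step 5: add edge 4-6 (w=6); MST = {1-2(w=1) 2-7(w=1) 3-4(w=5) 4-6(w=6) 5-6(w=5)}
step 6: add edge 1-5 (w=12); MST = {1-2(w=1) 1-5(w=12) 2-7(w=1) 3-4(w=5) 4-6(w=6) 5-6(w=5)}
step 7: add edge 0-1 (w=16); MST = {0-1(w=16) 1-2(w=1) 1-5(w=12) 2-7(w=1) 3-4(w=5) 4-6(w=6) 5-6(w=5)}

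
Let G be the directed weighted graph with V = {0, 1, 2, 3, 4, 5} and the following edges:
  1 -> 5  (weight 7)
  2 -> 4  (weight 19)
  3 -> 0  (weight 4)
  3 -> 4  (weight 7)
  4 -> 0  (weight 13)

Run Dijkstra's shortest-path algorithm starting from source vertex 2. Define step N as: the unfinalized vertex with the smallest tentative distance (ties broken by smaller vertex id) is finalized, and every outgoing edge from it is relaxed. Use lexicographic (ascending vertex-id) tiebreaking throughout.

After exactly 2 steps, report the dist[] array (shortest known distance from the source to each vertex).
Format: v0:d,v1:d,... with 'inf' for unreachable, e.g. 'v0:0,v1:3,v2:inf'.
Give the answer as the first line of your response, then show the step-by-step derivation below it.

v0:32,v1:inf,v2:0,v3:inf,v4:19,v5:inf

step 1: dist = v0:inf,v1:inf,v2:0,v3:inf,v4:19,v5:inf
step 2: dist = v0:32,v1:inf,v2:0,v3:inf,v4:19,v5:inf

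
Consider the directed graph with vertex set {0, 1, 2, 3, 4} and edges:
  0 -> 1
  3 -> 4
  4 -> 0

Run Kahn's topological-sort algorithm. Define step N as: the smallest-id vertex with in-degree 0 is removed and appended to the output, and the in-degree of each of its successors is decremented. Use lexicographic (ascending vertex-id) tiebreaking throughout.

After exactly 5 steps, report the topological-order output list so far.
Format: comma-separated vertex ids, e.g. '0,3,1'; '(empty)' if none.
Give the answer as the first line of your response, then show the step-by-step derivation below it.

2,3,4,0,1

step 1: output 2; order=[2]; indeg=(1,1,0,0,1)
step 2: output 3; order=[2,3]; indeg=(1,1,0,0,0)
step 3: output 4; order=[2,3,4]; indeg=(0,1,0,0,0)
step 4: output 0; order=[2,3,4,0]; indeg=(0,0,0,0,0)
step 5: output 1; order=[2,3,4,0,1]; indeg=(0,0,0,0,0)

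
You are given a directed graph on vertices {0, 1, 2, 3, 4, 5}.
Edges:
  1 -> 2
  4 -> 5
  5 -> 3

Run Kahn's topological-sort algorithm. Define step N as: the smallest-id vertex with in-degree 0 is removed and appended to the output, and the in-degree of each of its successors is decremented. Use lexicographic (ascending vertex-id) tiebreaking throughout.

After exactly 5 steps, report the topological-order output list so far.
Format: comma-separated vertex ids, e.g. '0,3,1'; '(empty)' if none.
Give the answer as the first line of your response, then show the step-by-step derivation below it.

0,1,2,4,5

step 1: output 0; order=[0]; indeg=(0,0,1,1,0,1)
step 2: output 1; order=[0,1]; indeg=(0,0,0,1,0,1)
step 3: output 2; order=[0,1,2]; indeg=(0,0,0,1,0,1)
step 4: output 4; order=[0,1,2,4]; indeg=(0,0,0,1,0,0)
step 5: output 5; order=[0,1,2,4,5]; indeg=(0,0,0,0,0,0)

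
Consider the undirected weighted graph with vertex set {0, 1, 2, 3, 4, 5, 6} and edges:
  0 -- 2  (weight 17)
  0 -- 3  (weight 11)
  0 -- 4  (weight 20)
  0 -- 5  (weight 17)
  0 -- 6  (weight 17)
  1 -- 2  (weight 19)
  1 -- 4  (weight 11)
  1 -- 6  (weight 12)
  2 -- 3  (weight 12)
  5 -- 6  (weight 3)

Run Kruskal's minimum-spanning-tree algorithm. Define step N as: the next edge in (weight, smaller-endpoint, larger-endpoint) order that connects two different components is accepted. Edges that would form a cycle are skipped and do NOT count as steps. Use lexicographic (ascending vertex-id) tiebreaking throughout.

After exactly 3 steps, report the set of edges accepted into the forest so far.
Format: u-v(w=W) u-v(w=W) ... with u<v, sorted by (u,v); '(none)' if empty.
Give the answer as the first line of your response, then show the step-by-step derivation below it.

0-3(w=11) 1-4(w=11) 5-6(w=3)

step 1: add edge 5-6 (w=3); MST = {5-6(w=3)}
step 2: add edge 0-3 (w=11); MST = {0-3(w=11) 5-6(w=3)}
step 3: add edge 1-4 (w=11); MST = {0-3(w=11) 1-4(w=11) 5-6(w=3)}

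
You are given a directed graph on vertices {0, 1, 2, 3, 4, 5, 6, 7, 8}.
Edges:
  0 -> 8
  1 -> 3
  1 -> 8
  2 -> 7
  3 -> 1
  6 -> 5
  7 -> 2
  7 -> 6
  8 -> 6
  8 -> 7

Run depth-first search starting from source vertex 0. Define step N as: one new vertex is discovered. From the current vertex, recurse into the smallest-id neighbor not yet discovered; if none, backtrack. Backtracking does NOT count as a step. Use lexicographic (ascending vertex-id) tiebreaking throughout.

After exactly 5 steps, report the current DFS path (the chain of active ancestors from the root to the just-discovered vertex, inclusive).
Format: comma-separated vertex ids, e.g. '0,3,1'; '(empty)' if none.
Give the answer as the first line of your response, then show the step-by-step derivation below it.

0,8,7

step 1: discover 0; path=0; order=0
step 2: discover 8; path=0>8; order=0,8
step 3: discover 6; path=0>8>6; order=0,8,6
step 4: discover 5; path=0>8>6>5; order=0,8,6,5
step 5: discover 7; path=0>8>7; order=0,8,6,5,7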